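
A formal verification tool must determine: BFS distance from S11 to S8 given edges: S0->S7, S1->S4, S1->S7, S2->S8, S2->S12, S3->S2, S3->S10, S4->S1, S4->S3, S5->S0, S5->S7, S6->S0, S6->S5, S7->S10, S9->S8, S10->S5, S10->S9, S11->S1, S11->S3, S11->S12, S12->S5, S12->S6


BFS layer-by-layer from S11:
  dist 0: {S11}
  dist 1: {S1, S3, S12}
  dist 2: {S2, S4, S5, S6, S7, S10}
  dist 3: {S0, S8, S9}
  -> S8 reached at distance 3
Shortest path length = 3

3


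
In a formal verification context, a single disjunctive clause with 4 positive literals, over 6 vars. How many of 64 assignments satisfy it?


Step 1: Total=2^6=64
Step 2: Unsat when all 4 false: 2^2=4
Step 3: Sat=64-4=60

60


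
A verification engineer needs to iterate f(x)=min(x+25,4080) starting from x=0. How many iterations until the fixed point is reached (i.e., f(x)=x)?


Step 1: x=0, cap=4080, increment=25
Step 2: x grows by 25 each step until capped at 4080; fixed point is x=4080
Step 3: iterations = ceil(4080/25) = 164

164


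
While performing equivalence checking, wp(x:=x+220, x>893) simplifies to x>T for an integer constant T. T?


Formula: wp(x:=E, P) = P[E/x] (substitute E for x in postcondition)
Step 1: Postcondition: x>893
Step 2: Substitute x+220 for x: x+220>893
Step 3: Solve for x: x > 893-220 = 673

673


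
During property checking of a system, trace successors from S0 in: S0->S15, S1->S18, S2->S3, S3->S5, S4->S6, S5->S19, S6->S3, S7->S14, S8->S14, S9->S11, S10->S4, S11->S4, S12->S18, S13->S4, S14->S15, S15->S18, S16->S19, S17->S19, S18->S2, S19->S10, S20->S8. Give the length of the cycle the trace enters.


Trace from S0 until a state repeats:
  S0 -> S15 -> S18 -> S2 -> S3 -> S5 -> S19 -> S10 -> S4 -> S6 -> S3
S3 first seen at step 4, revisited at step 10.
Cycle length = 10 - 4 = 6

6


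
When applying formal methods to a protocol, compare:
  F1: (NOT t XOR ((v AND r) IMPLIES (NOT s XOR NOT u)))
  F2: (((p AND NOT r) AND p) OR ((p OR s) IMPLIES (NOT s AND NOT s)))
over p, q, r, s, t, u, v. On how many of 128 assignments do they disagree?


F1 = (NOT t XOR ((v AND r) IMPLIES (NOT s XOR NOT u)))
F2 = (((p AND NOT r) AND p) OR ((p OR s) IMPLIES (NOT s AND NOT s)))
Evaluate both on each of 128 rows (bits = p,q,r,s,t,u,v):
  row 0 [0000000]: F1=0 F2=1 (differ) -> 1
  row 1 [0000001]: F1=0 F2=1 (differ) -> 1
  row 2 [0000010]: F1=0 F2=1 (differ) -> 1
  row 3 [0000011]: F1=0 F2=1 (differ) -> 1
  row 4 [0000100]: F1=1 F2=1 -> 0
  (every remaining row is evaluated the same way; all 128 results are listed next)
Full result column, 8 rows per line (p,q,r,s fixed per line; t,u,v runs 000..111 left to right):
  rows 0-7 [p,q,r,s=0000]: 11110000  (ones: 4)
  rows 8-15 [p,q,r,s=0001]: 00001111  (ones: 4)
  rows 16-23 [p,q,r,s=0010]: 10110100  (ones: 4)
  rows 24-31 [p,q,r,s=0011]: 00011110  (ones: 4)
  rows 32-39 [p,q,r,s=0100]: 11110000  (ones: 4)
  rows 40-47 [p,q,r,s=0101]: 00001111  (ones: 4)
  rows 48-55 [p,q,r,s=0110]: 10110100  (ones: 4)
  rows 56-63 [p,q,r,s=0111]: 00011110  (ones: 4)
  rows 64-71 [p,q,r,s=1000]: 11110000  (ones: 4)
  rows 72-79 [p,q,r,s=1001]: 11110000  (ones: 4)
  rows 80-87 [p,q,r,s=1010]: 10110100  (ones: 4)
  rows 88-95 [p,q,r,s=1011]: 00011110  (ones: 4)
  rows 96-103 [p,q,r,s=1100]: 11110000  (ones: 4)
  rows 104-111 [p,q,r,s=1101]: 11110000  (ones: 4)
  rows 112-119 [p,q,r,s=1110]: 10110100  (ones: 4)
  rows 120-127 [p,q,r,s=1111]: 00011110  (ones: 4)
Disagreements = 4+4+4+4+4+4+4+4+4+4+4+4+4+4+4+4 = 64

64


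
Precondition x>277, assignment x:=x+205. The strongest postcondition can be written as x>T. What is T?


Formula: sp(P, x:=E) = exists old_x. (x = E[old_x/x]) AND P[old_x/x] (old_x is the value of x before the assignment; eliminate old_x by solving x = E[old_x/x] for old_x)
Step 1: Precondition P: x>277, i.e. old_x > 277
Step 2: Assignment gives x = old_x + 205, so old_x = x - 205
Step 3: Substitute into P: x - 205 > 277
Step 4: Simplify: x > 277+205 = 482

482


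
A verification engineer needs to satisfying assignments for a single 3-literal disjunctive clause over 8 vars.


Step 1: Total=2^8=256
Step 2: Unsat when all 3 false: 2^5=32
Step 3: Sat=256-32=224

224


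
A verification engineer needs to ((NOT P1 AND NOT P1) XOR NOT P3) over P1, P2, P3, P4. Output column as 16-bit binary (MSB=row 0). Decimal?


Formula: ((NOT P1 AND NOT P1) XOR NOT P3) over P1, P2, P3, P4 (16 rows)
Evaluate each row (bits = P1,P2,P3,P4, MSB first):
  row 0 [0000]: ((NOT 0 AND NOT 0) XOR NOT 0) -> 0
  row 1 [0001]: ((NOT 0 AND NOT 0) XOR NOT 0) -> 0
  row 2 [0010]: ((NOT 0 AND NOT 0) XOR NOT 1) -> 1
  row 3 [0011]: ((NOT 0 AND NOT 0) XOR NOT 1) -> 1
  row 4 [0100]: ((NOT 0 AND NOT 0) XOR NOT 0) -> 0
  row 5 [0101]: ((NOT 0 AND NOT 0) XOR NOT 0) -> 0
  row 6 [0110]: ((NOT 0 AND NOT 0) XOR NOT 1) -> 1
  row 7 [0111]: ((NOT 0 AND NOT 0) XOR NOT 1) -> 1
  row 8 [1000]: ((NOT 1 AND NOT 1) XOR NOT 0) -> 1
  row 9 [1001]: ((NOT 1 AND NOT 1) XOR NOT 0) -> 1
  row 10 [1010]: ((NOT 1 AND NOT 1) XOR NOT 1) -> 0
  row 11 [1011]: ((NOT 1 AND NOT 1) XOR NOT 1) -> 0
  row 12 [1100]: ((NOT 1 AND NOT 1) XOR NOT 0) -> 1
  row 13 [1101]: ((NOT 1 AND NOT 1) XOR NOT 0) -> 1
  row 14 [1110]: ((NOT 1 AND NOT 1) XOR NOT 1) -> 0
  row 15 [1111]: ((NOT 1 AND NOT 1) XOR NOT 1) -> 0
Full result column, 4 rows per line (P1,P2 fixed per line; P3,P4 runs 00..11 left to right):
  rows 0-3 [P1,P2=00]: 0011  = hex 3
  rows 4-7 [P1,P2=01]: 0011  = hex 3
  rows 8-11 [P1,P2=10]: 1100  = hex C
  rows 12-15 [P1,P2=11]: 1100  = hex C
Output column (row 0 .. row 15) = 0011001111001100
Output column grouped in 4s = 0011 0011 1100 1100 = 0x33CC
Convert to decimal digit by digit (value = value*16 + digit):
  3 -> 3
  3*16 + 3 = 51
  51*16 + 12 (C) = 828
  828*16 + 12 (C) = 13260
Decimal = 13260

13260


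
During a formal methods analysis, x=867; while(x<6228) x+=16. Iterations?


Step 1: x goes from 867 toward 6228 by 16; the body runs while x<6228, so iterations = ceil((bound-start)/step)
Step 2: Distance=5361
Step 3: ceil(5361/16)=336

336


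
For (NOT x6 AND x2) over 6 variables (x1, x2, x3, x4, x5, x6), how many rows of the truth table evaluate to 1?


Formula: (NOT x6 AND x2) over 6 vars (64 rows)
Evaluate each row (x1, x2, x3, x4, x5, x6 as bits, MSB first):
  row 0 [000000]: (NOT 0 AND 0) -> 0
  row 1 [000001]: (NOT 1 AND 0) -> 0
  row 2 [000010]: (NOT 0 AND 0) -> 0
  row 3 [000011]: (NOT 1 AND 0) -> 0
  row 4 [000100]: (NOT 0 AND 0) -> 0
  (every remaining row is evaluated the same way; all 64 results are listed next)
Full result column, 8 rows per line (x1,x2,x3 fixed per line; x4,x5,x6 runs 000..111 left to right):
  rows 0-7 [x1,x2,x3=000]: 00000000  (ones: 0)
  rows 8-15 [x1,x2,x3=001]: 00000000  (ones: 0)
  rows 16-23 [x1,x2,x3=010]: 10101010  (ones: 4)
  rows 24-31 [x1,x2,x3=011]: 10101010  (ones: 4)
  rows 32-39 [x1,x2,x3=100]: 00000000  (ones: 0)
  rows 40-47 [x1,x2,x3=101]: 00000000  (ones: 0)
  rows 48-55 [x1,x2,x3=110]: 10101010  (ones: 4)
  rows 56-63 [x1,x2,x3=111]: 10101010  (ones: 4)
Count of 1-rows = 0+0+4+4+0+0+4+4 = 16

16


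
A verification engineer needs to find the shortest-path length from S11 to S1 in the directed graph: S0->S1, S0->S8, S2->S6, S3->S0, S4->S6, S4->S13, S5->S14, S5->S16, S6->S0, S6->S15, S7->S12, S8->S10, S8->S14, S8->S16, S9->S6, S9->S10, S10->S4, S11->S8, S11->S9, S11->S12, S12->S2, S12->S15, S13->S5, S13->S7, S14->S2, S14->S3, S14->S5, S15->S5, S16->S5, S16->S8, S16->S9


BFS layer-by-layer from S11:
  dist 0: {S11}
  dist 1: {S8, S9, S12}
  dist 2: {S2, S6, S10, S14, S15, S16}
  dist 3: {S0, S3, S4, S5}
  dist 4: {S1, S13}
  -> S1 reached at distance 4
Shortest path length = 4

4


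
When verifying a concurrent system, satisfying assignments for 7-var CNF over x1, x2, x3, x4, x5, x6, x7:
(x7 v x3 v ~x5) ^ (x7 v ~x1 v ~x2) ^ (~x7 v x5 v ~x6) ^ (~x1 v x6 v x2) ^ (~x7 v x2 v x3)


CNF with 5 clauses over 7 vars (128 assignments).
An assignment satisfies CNF iff every clause has >=1 true literal.
Check each row (bits = x1,x2,x3,x4,x5,x6,x7; clause T/F shown):
  row 0 [0000000]: clauses=TTTTT -> 1
  row 1 [0000001]: clauses=TTTTF -> 0
  row 2 [0000010]: clauses=TTTTT -> 1
  row 3 [0000011]: clauses=TTFTF -> 0
  row 4 [0000100]: clauses=FTTTT -> 0
  (every remaining row is evaluated the same way; all 128 results are listed next)
Full result column, 8 rows per line (x1,x2,x3,x4 fixed per line; x5,x6,x7 runs 000..111 left to right):
  rows 0-7 [x1,x2,x3,x4=0000]: 10100000  (ones: 2)
  rows 8-15 [x1,x2,x3,x4=0001]: 10100000  (ones: 2)
  rows 16-23 [x1,x2,x3,x4=0010]: 11101111  (ones: 7)
  rows 24-31 [x1,x2,x3,x4=0011]: 11101111  (ones: 7)
  rows 32-39 [x1,x2,x3,x4=0100]: 11100101  (ones: 5)
  rows 40-47 [x1,x2,x3,x4=0101]: 11100101  (ones: 5)
  rows 48-55 [x1,x2,x3,x4=0110]: 11101111  (ones: 7)
  rows 56-63 [x1,x2,x3,x4=0111]: 11101111  (ones: 7)
  rows 64-71 [x1,x2,x3,x4=1000]: 00100000  (ones: 1)
  rows 72-79 [x1,x2,x3,x4=1001]: 00100000  (ones: 1)
  rows 80-87 [x1,x2,x3,x4=1010]: 00100011  (ones: 3)
  rows 88-95 [x1,x2,x3,x4=1011]: 00100011  (ones: 3)
  rows 96-103 [x1,x2,x3,x4=1100]: 01000101  (ones: 3)
  rows 104-111 [x1,x2,x3,x4=1101]: 01000101  (ones: 3)
  rows 112-119 [x1,x2,x3,x4=1110]: 01000101  (ones: 3)
  rows 120-127 [x1,x2,x3,x4=1111]: 01000101  (ones: 3)
Satisfying assignments = 2+2+7+7+5+5+7+7+1+1+3+3+3+3+3+3 = 62

62


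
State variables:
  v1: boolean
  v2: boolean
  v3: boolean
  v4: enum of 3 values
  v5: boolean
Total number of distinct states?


State space = product of domain sizes of all variables.
Domain sizes:
  v1 (boolean): 2
  v2 (boolean): 2
  v3 (boolean): 2
  v4 (enum of 3 values): 3
  v5 (boolean): 2
Product = 2 * 2 * 2 * 3 * 2 = 48

48


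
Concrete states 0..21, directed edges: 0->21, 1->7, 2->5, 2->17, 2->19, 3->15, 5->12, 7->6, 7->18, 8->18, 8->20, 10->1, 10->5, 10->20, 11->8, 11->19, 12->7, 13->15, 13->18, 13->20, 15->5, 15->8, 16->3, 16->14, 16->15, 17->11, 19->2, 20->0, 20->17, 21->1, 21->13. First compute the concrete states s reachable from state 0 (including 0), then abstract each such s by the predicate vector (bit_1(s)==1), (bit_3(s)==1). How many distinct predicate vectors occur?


BFS from 0:
Concrete reachable: {0, 1, 2, 5, 6, 7, 8, 11, 12, 13, 15, 17, 18, 19, 20, 21}
Abstract via predicates (bit_1(s)==1), (bit_3(s)==1):
  (0,0) <- {0, 1, 5, 17, 20, 21}
  (0,1) <- {8, 12, 13}
  (1,0) <- {2, 6, 7, 18, 19}
  (1,1) <- {11, 15}
Distinct abstract states = 4

4


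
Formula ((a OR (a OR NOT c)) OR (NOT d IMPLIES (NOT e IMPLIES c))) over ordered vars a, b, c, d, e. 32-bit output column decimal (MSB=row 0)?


Formula: ((a OR (a OR NOT c)) OR (NOT d IMPLIES (NOT e IMPLIES c))) over a, b, c, d, e (32 rows)
Evaluate each row (bits = a,b,c,d,e, MSB first):
  row 0 [00000]: ((0 OR (0 OR NOT 0)) OR (NOT 0 IMPLIES (NOT 0 IMPLIES 0))) -> 1
  row 1 [00001]: ((0 OR (0 OR NOT 0)) OR (NOT 0 IMPLIES (NOT 1 IMPLIES 0))) -> 1
  row 2 [00010]: ((0 OR (0 OR NOT 0)) OR (NOT 1 IMPLIES (NOT 0 IMPLIES 0))) -> 1
  row 3 [00011]: ((0 OR (0 OR NOT 0)) OR (NOT 1 IMPLIES (NOT 1 IMPLIES 0))) -> 1
  row 4 [00100]: ((0 OR (0 OR NOT 1)) OR (NOT 0 IMPLIES (NOT 0 IMPLIES 1))) -> 1
  row 5 [00101]: ((0 OR (0 OR NOT 1)) OR (NOT 0 IMPLIES (NOT 1 IMPLIES 1))) -> 1
  row 6 [00110]: ((0 OR (0 OR NOT 1)) OR (NOT 1 IMPLIES (NOT 0 IMPLIES 1))) -> 1
  row 7 [00111]: ((0 OR (0 OR NOT 1)) OR (NOT 1 IMPLIES (NOT 1 IMPLIES 1))) -> 1
  row 8 [01000]: ((0 OR (0 OR NOT 0)) OR (NOT 0 IMPLIES (NOT 0 IMPLIES 0))) -> 1
  row 9 [01001]: ((0 OR (0 OR NOT 0)) OR (NOT 0 IMPLIES (NOT 1 IMPLIES 0))) -> 1
  row 10 [01010]: ((0 OR (0 OR NOT 0)) OR (NOT 1 IMPLIES (NOT 0 IMPLIES 0))) -> 1
  row 11 [01011]: ((0 OR (0 OR NOT 0)) OR (NOT 1 IMPLIES (NOT 1 IMPLIES 0))) -> 1
  row 12 [01100]: ((0 OR (0 OR NOT 1)) OR (NOT 0 IMPLIES (NOT 0 IMPLIES 1))) -> 1
  row 13 [01101]: ((0 OR (0 OR NOT 1)) OR (NOT 0 IMPLIES (NOT 1 IMPLIES 1))) -> 1
  row 14 [01110]: ((0 OR (0 OR NOT 1)) OR (NOT 1 IMPLIES (NOT 0 IMPLIES 1))) -> 1
  row 15 [01111]: ((0 OR (0 OR NOT 1)) OR (NOT 1 IMPLIES (NOT 1 IMPLIES 1))) -> 1
  row 16 [10000]: ((1 OR (1 OR NOT 0)) OR (NOT 0 IMPLIES (NOT 0 IMPLIES 0))) -> 1
  row 17 [10001]: ((1 OR (1 OR NOT 0)) OR (NOT 0 IMPLIES (NOT 1 IMPLIES 0))) -> 1
  row 18 [10010]: ((1 OR (1 OR NOT 0)) OR (NOT 1 IMPLIES (NOT 0 IMPLIES 0))) -> 1
  row 19 [10011]: ((1 OR (1 OR NOT 0)) OR (NOT 1 IMPLIES (NOT 1 IMPLIES 0))) -> 1
  row 20 [10100]: ((1 OR (1 OR NOT 1)) OR (NOT 0 IMPLIES (NOT 0 IMPLIES 1))) -> 1
  row 21 [10101]: ((1 OR (1 OR NOT 1)) OR (NOT 0 IMPLIES (NOT 1 IMPLIES 1))) -> 1
  row 22 [10110]: ((1 OR (1 OR NOT 1)) OR (NOT 1 IMPLIES (NOT 0 IMPLIES 1))) -> 1
  row 23 [10111]: ((1 OR (1 OR NOT 1)) OR (NOT 1 IMPLIES (NOT 1 IMPLIES 1))) -> 1
  row 24 [11000]: ((1 OR (1 OR NOT 0)) OR (NOT 0 IMPLIES (NOT 0 IMPLIES 0))) -> 1
  row 25 [11001]: ((1 OR (1 OR NOT 0)) OR (NOT 0 IMPLIES (NOT 1 IMPLIES 0))) -> 1
  row 26 [11010]: ((1 OR (1 OR NOT 0)) OR (NOT 1 IMPLIES (NOT 0 IMPLIES 0))) -> 1
  row 27 [11011]: ((1 OR (1 OR NOT 0)) OR (NOT 1 IMPLIES (NOT 1 IMPLIES 0))) -> 1
  row 28 [11100]: ((1 OR (1 OR NOT 1)) OR (NOT 0 IMPLIES (NOT 0 IMPLIES 1))) -> 1
  row 29 [11101]: ((1 OR (1 OR NOT 1)) OR (NOT 0 IMPLIES (NOT 1 IMPLIES 1))) -> 1
  row 30 [11110]: ((1 OR (1 OR NOT 1)) OR (NOT 1 IMPLIES (NOT 0 IMPLIES 1))) -> 1
  row 31 [11111]: ((1 OR (1 OR NOT 1)) OR (NOT 1 IMPLIES (NOT 1 IMPLIES 1))) -> 1
Full result column, 4 rows per line (a,b,c fixed per line; d,e runs 00..11 left to right):
  rows 0-3 [a,b,c=000]: 1111  = hex F
  rows 4-7 [a,b,c=001]: 1111  = hex F
  rows 8-11 [a,b,c=010]: 1111  = hex F
  rows 12-15 [a,b,c=011]: 1111  = hex F
  rows 16-19 [a,b,c=100]: 1111  = hex F
  rows 20-23 [a,b,c=101]: 1111  = hex F
  rows 24-27 [a,b,c=110]: 1111  = hex F
  rows 28-31 [a,b,c=111]: 1111  = hex F
Output column (row 0 .. row 31) = 11111111111111111111111111111111
Output column grouped in 4s = 1111 1111 1111 1111 1111 1111 1111 1111 = 0xFFFFFFFF
Convert to decimal digit by digit (value = value*16 + digit):
  F -> 15
  15*16 + 15 (F) = 255
  255*16 + 15 (F) = 4095
  4095*16 + 15 (F) = 65535
  65535*16 + 15 (F) = 1048575
  1048575*16 + 15 (F) = 16777215
  16777215*16 + 15 (F) = 268435455
  268435455*16 + 15 (F) = 4294967295
Decimal = 4294967295

4294967295


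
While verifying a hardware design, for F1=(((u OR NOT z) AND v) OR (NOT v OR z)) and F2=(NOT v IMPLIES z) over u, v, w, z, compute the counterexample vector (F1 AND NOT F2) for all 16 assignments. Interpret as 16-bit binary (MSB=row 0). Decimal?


F1 = (((u OR NOT z) AND v) OR (NOT v OR z))
F2 = (NOT v IMPLIES z)
Counterexample to F1=>F2 is where F1=1 and F2=0.
Evaluate each row (bits = u,v,w,z, MSB first):
  row 0 [0000]: F1=1 F2=0 -> F1&~F2 -> 1
  row 1 [0001]: F1=1 F2=1 -> F1&~F2 -> 0
  row 2 [0010]: F1=1 F2=0 -> F1&~F2 -> 1
  row 3 [0011]: F1=1 F2=1 -> F1&~F2 -> 0
  row 4 [0100]: F1=1 F2=1 -> F1&~F2 -> 0
  row 5 [0101]: F1=1 F2=1 -> F1&~F2 -> 0
  row 6 [0110]: F1=1 F2=1 -> F1&~F2 -> 0
  row 7 [0111]: F1=1 F2=1 -> F1&~F2 -> 0
  row 8 [1000]: F1=1 F2=0 -> F1&~F2 -> 1
  row 9 [1001]: F1=1 F2=1 -> F1&~F2 -> 0
  row 10 [1010]: F1=1 F2=0 -> F1&~F2 -> 1
  row 11 [1011]: F1=1 F2=1 -> F1&~F2 -> 0
  row 12 [1100]: F1=1 F2=1 -> F1&~F2 -> 0
  row 13 [1101]: F1=1 F2=1 -> F1&~F2 -> 0
  row 14 [1110]: F1=1 F2=1 -> F1&~F2 -> 0
  row 15 [1111]: F1=1 F2=1 -> F1&~F2 -> 0
Full result column, 4 rows per line (u,v fixed per line; w,z runs 00..11 left to right):
  rows 0-3 [u,v=00]: 1010  = hex A
  rows 4-7 [u,v=01]: 0000  = hex 0
  rows 8-11 [u,v=10]: 1010  = hex A
  rows 12-15 [u,v=11]: 0000  = hex 0
Counterexample vector (row 0 .. row 15) = 1010000010100000
Output column grouped in 4s = 1010 0000 1010 0000 = 0xA0A0
Convert to decimal digit by digit (value = value*16 + digit):
  A -> 10
  10*16 + 0 = 160
  160*16 + 10 (A) = 2570
  2570*16 + 0 = 41120
Decimal = 41120

41120


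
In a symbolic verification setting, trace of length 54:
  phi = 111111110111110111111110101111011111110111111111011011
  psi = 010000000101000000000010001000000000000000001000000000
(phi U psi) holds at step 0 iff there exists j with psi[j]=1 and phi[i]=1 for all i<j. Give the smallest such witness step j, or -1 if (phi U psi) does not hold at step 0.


(phi U psi) at 0: need smallest j with psi[j]=1 and phi[i]=1 for all i in [0,j).
Scan from step 0:
  step 0: phi=1, psi=0 -> continue
  step 1: psi=1 and phi held for [0,1) -> witness found
Witness step = 1

1


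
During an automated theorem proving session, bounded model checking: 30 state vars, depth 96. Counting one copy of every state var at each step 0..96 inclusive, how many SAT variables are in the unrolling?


BMC unrolls to depth k, creating one copy of each state var for steps 0..k.
Step count = 96 + 1 = 97 (steps 0 through 96)
Vars per step = 30
Total = 30 * 97 = 2910

2910


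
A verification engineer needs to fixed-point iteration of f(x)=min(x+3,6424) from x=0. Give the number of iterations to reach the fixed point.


Step 1: x=0, cap=6424, increment=3
Step 2: x grows by 3 each step until capped at 6424; fixed point is x=6424
Step 3: iterations = ceil(6424/3) = 2142

2142


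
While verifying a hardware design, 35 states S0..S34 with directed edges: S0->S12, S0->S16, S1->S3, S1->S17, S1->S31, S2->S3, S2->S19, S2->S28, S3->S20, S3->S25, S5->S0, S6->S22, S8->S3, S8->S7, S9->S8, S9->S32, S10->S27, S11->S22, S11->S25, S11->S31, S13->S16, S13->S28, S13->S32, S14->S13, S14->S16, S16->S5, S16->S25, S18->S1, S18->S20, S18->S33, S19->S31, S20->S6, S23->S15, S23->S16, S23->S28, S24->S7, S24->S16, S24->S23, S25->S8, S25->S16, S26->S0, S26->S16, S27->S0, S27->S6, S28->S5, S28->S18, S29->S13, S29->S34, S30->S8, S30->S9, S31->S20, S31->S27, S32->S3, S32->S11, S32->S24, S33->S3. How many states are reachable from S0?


BFS from S0:
  layer 0: {S0}
  layer 1: {S12, S16}
  layer 2: {S5, S25}
  layer 3: {S8}
  layer 4: {S3, S7}
  layer 5: {S20}
  layer 6: {S6}
  layer 7: {S22}
Reachable set: {S0, S3, S5, S6, S7, S8, S12, S16, S20, S22, S25}
Count = 11

11


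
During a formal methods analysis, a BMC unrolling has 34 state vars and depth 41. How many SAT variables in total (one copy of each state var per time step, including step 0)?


BMC unrolls to depth k, creating one copy of each state var for steps 0..k.
Step count = 41 + 1 = 42 (steps 0 through 41)
Vars per step = 34
Total = 34 * 42 = 1428

1428


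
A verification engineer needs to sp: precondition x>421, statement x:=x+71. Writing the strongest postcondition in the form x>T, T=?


Formula: sp(P, x:=E) = exists old_x. (x = E[old_x/x]) AND P[old_x/x] (old_x is the value of x before the assignment; eliminate old_x by solving x = E[old_x/x] for old_x)
Step 1: Precondition P: x>421, i.e. old_x > 421
Step 2: Assignment gives x = old_x + 71, so old_x = x - 71
Step 3: Substitute into P: x - 71 > 421
Step 4: Simplify: x > 421+71 = 492

492


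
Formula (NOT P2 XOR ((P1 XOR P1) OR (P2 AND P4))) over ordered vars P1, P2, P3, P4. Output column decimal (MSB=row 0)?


Formula: (NOT P2 XOR ((P1 XOR P1) OR (P2 AND P4))) over P1, P2, P3, P4 (16 rows)
Evaluate each row (bits = P1,P2,P3,P4, MSB first):
  row 0 [0000]: (NOT 0 XOR ((0 XOR 0) OR (0 AND 0))) -> 1
  row 1 [0001]: (NOT 0 XOR ((0 XOR 0) OR (0 AND 1))) -> 1
  row 2 [0010]: (NOT 0 XOR ((0 XOR 0) OR (0 AND 0))) -> 1
  row 3 [0011]: (NOT 0 XOR ((0 XOR 0) OR (0 AND 1))) -> 1
  row 4 [0100]: (NOT 1 XOR ((0 XOR 0) OR (1 AND 0))) -> 0
  row 5 [0101]: (NOT 1 XOR ((0 XOR 0) OR (1 AND 1))) -> 1
  row 6 [0110]: (NOT 1 XOR ((0 XOR 0) OR (1 AND 0))) -> 0
  row 7 [0111]: (NOT 1 XOR ((0 XOR 0) OR (1 AND 1))) -> 1
  row 8 [1000]: (NOT 0 XOR ((1 XOR 1) OR (0 AND 0))) -> 1
  row 9 [1001]: (NOT 0 XOR ((1 XOR 1) OR (0 AND 1))) -> 1
  row 10 [1010]: (NOT 0 XOR ((1 XOR 1) OR (0 AND 0))) -> 1
  row 11 [1011]: (NOT 0 XOR ((1 XOR 1) OR (0 AND 1))) -> 1
  row 12 [1100]: (NOT 1 XOR ((1 XOR 1) OR (1 AND 0))) -> 0
  row 13 [1101]: (NOT 1 XOR ((1 XOR 1) OR (1 AND 1))) -> 1
  row 14 [1110]: (NOT 1 XOR ((1 XOR 1) OR (1 AND 0))) -> 0
  row 15 [1111]: (NOT 1 XOR ((1 XOR 1) OR (1 AND 1))) -> 1
Full result column, 4 rows per line (P1,P2 fixed per line; P3,P4 runs 00..11 left to right):
  rows 0-3 [P1,P2=00]: 1111  = hex F
  rows 4-7 [P1,P2=01]: 0101  = hex 5
  rows 8-11 [P1,P2=10]: 1111  = hex F
  rows 12-15 [P1,P2=11]: 0101  = hex 5
Output column (row 0 .. row 15) = 1111010111110101
Output column grouped in 4s = 1111 0101 1111 0101 = 0xF5F5
Convert to decimal digit by digit (value = value*16 + digit):
  F -> 15
  15*16 + 5 = 245
  245*16 + 15 (F) = 3935
  3935*16 + 5 = 62965
Decimal = 62965

62965


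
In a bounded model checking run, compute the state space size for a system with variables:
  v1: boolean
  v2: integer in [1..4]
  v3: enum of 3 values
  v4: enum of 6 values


State space = product of domain sizes of all variables.
Domain sizes:
  v1 (boolean): 2
  v2 (integer in [1..4]): 4
  v3 (enum of 3 values): 3
  v4 (enum of 6 values): 6
Product = 2 * 4 * 3 * 6 = 144

144


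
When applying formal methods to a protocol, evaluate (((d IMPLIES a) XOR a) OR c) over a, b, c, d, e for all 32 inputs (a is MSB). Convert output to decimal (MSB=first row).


Formula: (((d IMPLIES a) XOR a) OR c) over a, b, c, d, e (32 rows)
Evaluate each row (bits = a,b,c,d,e, MSB first):
  row 0 [00000]: (((0 IMPLIES 0) XOR 0) OR 0) -> 1
  row 1 [00001]: (((0 IMPLIES 0) XOR 0) OR 0) -> 1
  row 2 [00010]: (((1 IMPLIES 0) XOR 0) OR 0) -> 0
  row 3 [00011]: (((1 IMPLIES 0) XOR 0) OR 0) -> 0
  row 4 [00100]: (((0 IMPLIES 0) XOR 0) OR 1) -> 1
  row 5 [00101]: (((0 IMPLIES 0) XOR 0) OR 1) -> 1
  row 6 [00110]: (((1 IMPLIES 0) XOR 0) OR 1) -> 1
  row 7 [00111]: (((1 IMPLIES 0) XOR 0) OR 1) -> 1
  row 8 [01000]: (((0 IMPLIES 0) XOR 0) OR 0) -> 1
  row 9 [01001]: (((0 IMPLIES 0) XOR 0) OR 0) -> 1
  row 10 [01010]: (((1 IMPLIES 0) XOR 0) OR 0) -> 0
  row 11 [01011]: (((1 IMPLIES 0) XOR 0) OR 0) -> 0
  row 12 [01100]: (((0 IMPLIES 0) XOR 0) OR 1) -> 1
  row 13 [01101]: (((0 IMPLIES 0) XOR 0) OR 1) -> 1
  row 14 [01110]: (((1 IMPLIES 0) XOR 0) OR 1) -> 1
  row 15 [01111]: (((1 IMPLIES 0) XOR 0) OR 1) -> 1
  row 16 [10000]: (((0 IMPLIES 1) XOR 1) OR 0) -> 0
  row 17 [10001]: (((0 IMPLIES 1) XOR 1) OR 0) -> 0
  row 18 [10010]: (((1 IMPLIES 1) XOR 1) OR 0) -> 0
  row 19 [10011]: (((1 IMPLIES 1) XOR 1) OR 0) -> 0
  row 20 [10100]: (((0 IMPLIES 1) XOR 1) OR 1) -> 1
  row 21 [10101]: (((0 IMPLIES 1) XOR 1) OR 1) -> 1
  row 22 [10110]: (((1 IMPLIES 1) XOR 1) OR 1) -> 1
  row 23 [10111]: (((1 IMPLIES 1) XOR 1) OR 1) -> 1
  row 24 [11000]: (((0 IMPLIES 1) XOR 1) OR 0) -> 0
  row 25 [11001]: (((0 IMPLIES 1) XOR 1) OR 0) -> 0
  row 26 [11010]: (((1 IMPLIES 1) XOR 1) OR 0) -> 0
  row 27 [11011]: (((1 IMPLIES 1) XOR 1) OR 0) -> 0
  row 28 [11100]: (((0 IMPLIES 1) XOR 1) OR 1) -> 1
  row 29 [11101]: (((0 IMPLIES 1) XOR 1) OR 1) -> 1
  row 30 [11110]: (((1 IMPLIES 1) XOR 1) OR 1) -> 1
  row 31 [11111]: (((1 IMPLIES 1) XOR 1) OR 1) -> 1
Full result column, 4 rows per line (a,b,c fixed per line; d,e runs 00..11 left to right):
  rows 0-3 [a,b,c=000]: 1100  = hex C
  rows 4-7 [a,b,c=001]: 1111  = hex F
  rows 8-11 [a,b,c=010]: 1100  = hex C
  rows 12-15 [a,b,c=011]: 1111  = hex F
  rows 16-19 [a,b,c=100]: 0000  = hex 0
  rows 20-23 [a,b,c=101]: 1111  = hex F
  rows 24-27 [a,b,c=110]: 0000  = hex 0
  rows 28-31 [a,b,c=111]: 1111  = hex F
Output column (row 0 .. row 31) = 11001111110011110000111100001111
Output column grouped in 4s = 1100 1111 1100 1111 0000 1111 0000 1111 = 0xCFCF0F0F
Convert to decimal digit by digit (value = value*16 + digit):
  C -> 12
  12*16 + 15 (F) = 207
  207*16 + 12 (C) = 3324
  3324*16 + 15 (F) = 53199
  53199*16 + 0 = 851184
  851184*16 + 15 (F) = 13618959
  13618959*16 + 0 = 217903344
  217903344*16 + 15 (F) = 3486453519
Decimal = 3486453519

3486453519


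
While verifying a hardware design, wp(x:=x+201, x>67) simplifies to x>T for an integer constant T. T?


Formula: wp(x:=E, P) = P[E/x] (substitute E for x in postcondition)
Step 1: Postcondition: x>67
Step 2: Substitute x+201 for x: x+201>67
Step 3: Solve for x: x > 67-201 = -134

-134


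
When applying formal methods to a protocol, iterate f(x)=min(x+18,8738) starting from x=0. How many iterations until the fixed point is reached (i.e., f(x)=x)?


Step 1: x=0, cap=8738, increment=18
Step 2: x grows by 18 each step until capped at 8738; fixed point is x=8738
Step 3: iterations = ceil(8738/18) = 486

486


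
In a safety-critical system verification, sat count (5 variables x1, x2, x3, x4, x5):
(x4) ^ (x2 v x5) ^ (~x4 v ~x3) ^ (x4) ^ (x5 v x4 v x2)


CNF with 5 clauses over 5 vars (32 assignments).
An assignment satisfies CNF iff every clause has >=1 true literal.
Check each row (bits = x1,x2,x3,x4,x5; clause T/F shown):
  row 0 [00000]: clauses=FFTFF -> 0
  row 1 [00001]: clauses=FTTFT -> 0
  row 2 [00010]: clauses=TFTTT -> 0
  row 3 [00011]: clauses=TTTTT -> 1
  row 4 [00100]: clauses=FFTFF -> 0
  row 5 [00101]: clauses=FTTFT -> 0
  row 6 [00110]: clauses=TFFTT -> 0
  row 7 [00111]: clauses=TTFTT -> 0
  row 8 [01000]: clauses=FTTFT -> 0
  row 9 [01001]: clauses=FTTFT -> 0
  row 10 [01010]: clauses=TTTTT -> 1
  row 11 [01011]: clauses=TTTTT -> 1
  row 12 [01100]: clauses=FTTFT -> 0
  row 13 [01101]: clauses=FTTFT -> 0
  row 14 [01110]: clauses=TTFTT -> 0
  row 15 [01111]: clauses=TTFTT -> 0
  row 16 [10000]: clauses=FFTFF -> 0
  row 17 [10001]: clauses=FTTFT -> 0
  row 18 [10010]: clauses=TFTTT -> 0
  row 19 [10011]: clauses=TTTTT -> 1
  row 20 [10100]: clauses=FFTFF -> 0
  row 21 [10101]: clauses=FTTFT -> 0
  row 22 [10110]: clauses=TFFTT -> 0
  row 23 [10111]: clauses=TTFTT -> 0
  row 24 [11000]: clauses=FTTFT -> 0
  row 25 [11001]: clauses=FTTFT -> 0
  row 26 [11010]: clauses=TTTTT -> 1
  row 27 [11011]: clauses=TTTTT -> 1
  row 28 [11100]: clauses=FTTFT -> 0
  row 29 [11101]: clauses=FTTFT -> 0
  row 30 [11110]: clauses=TTFTT -> 0
  row 31 [11111]: clauses=TTFTT -> 0
Full result column, 8 rows per line (x1,x2 fixed per line; x3,x4,x5 runs 000..111 left to right):
  rows 0-7 [x1,x2=00]: 00010000  (ones: 1)
  rows 8-15 [x1,x2=01]: 00110000  (ones: 2)
  rows 16-23 [x1,x2=10]: 00010000  (ones: 1)
  rows 24-31 [x1,x2=11]: 00110000  (ones: 2)
Satisfying assignments = 1+2+1+2 = 6

6


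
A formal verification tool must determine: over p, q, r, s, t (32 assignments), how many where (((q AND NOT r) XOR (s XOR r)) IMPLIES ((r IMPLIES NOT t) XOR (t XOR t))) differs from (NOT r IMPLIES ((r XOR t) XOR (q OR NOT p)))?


F1 = (((q AND NOT r) XOR (s XOR r)) IMPLIES ((r IMPLIES NOT t) XOR (t XOR t)))
F2 = (NOT r IMPLIES ((r XOR t) XOR (q OR NOT p)))
Evaluate both on each of 32 rows (bits = p,q,r,s,t):
  row 0 [00000]: F1=1 F2=1 -> 0
  row 1 [00001]: F1=1 F2=0 (differ) -> 1
  row 2 [00010]: F1=1 F2=1 -> 0
  row 3 [00011]: F1=1 F2=0 (differ) -> 1
  row 4 [00100]: F1=1 F2=1 -> 0
  row 5 [00101]: F1=0 F2=1 (differ) -> 1
  row 6 [00110]: F1=1 F2=1 -> 0
  row 7 [00111]: F1=1 F2=1 -> 0
  row 8 [01000]: F1=1 F2=1 -> 0
  row 9 [01001]: F1=1 F2=0 (differ) -> 1
  row 10 [01010]: F1=1 F2=1 -> 0
  row 11 [01011]: F1=1 F2=0 (differ) -> 1
  row 12 [01100]: F1=1 F2=1 -> 0
  row 13 [01101]: F1=0 F2=1 (differ) -> 1
  row 14 [01110]: F1=1 F2=1 -> 0
  row 15 [01111]: F1=1 F2=1 -> 0
  row 16 [10000]: F1=1 F2=0 (differ) -> 1
  row 17 [10001]: F1=1 F2=1 -> 0
  row 18 [10010]: F1=1 F2=0 (differ) -> 1
  row 19 [10011]: F1=1 F2=1 -> 0
  row 20 [10100]: F1=1 F2=1 -> 0
  row 21 [10101]: F1=0 F2=1 (differ) -> 1
  row 22 [10110]: F1=1 F2=1 -> 0
  row 23 [10111]: F1=1 F2=1 -> 0
  row 24 [11000]: F1=1 F2=1 -> 0
  row 25 [11001]: F1=1 F2=0 (differ) -> 1
  row 26 [11010]: F1=1 F2=1 -> 0
  row 27 [11011]: F1=1 F2=0 (differ) -> 1
  row 28 [11100]: F1=1 F2=1 -> 0
  row 29 [11101]: F1=0 F2=1 (differ) -> 1
  row 30 [11110]: F1=1 F2=1 -> 0
  row 31 [11111]: F1=1 F2=1 -> 0
Full result column, 8 rows per line (p,q fixed per line; r,s,t runs 000..111 left to right):
  rows 0-7 [p,q=00]: 01010100  (ones: 3)
  rows 8-15 [p,q=01]: 01010100  (ones: 3)
  rows 16-23 [p,q=10]: 10100100  (ones: 3)
  rows 24-31 [p,q=11]: 01010100  (ones: 3)
Disagreements = 3+3+3+3 = 12

12


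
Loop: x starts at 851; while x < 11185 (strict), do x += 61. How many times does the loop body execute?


Step 1: x goes from 851 toward 11185 by 61; the body runs while x<11185, so iterations = ceil((bound-start)/step)
Step 2: Distance=10334
Step 3: ceil(10334/61)=170

170


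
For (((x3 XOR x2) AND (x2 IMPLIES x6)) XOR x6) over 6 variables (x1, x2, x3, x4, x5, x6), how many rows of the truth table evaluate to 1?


Formula: (((x3 XOR x2) AND (x2 IMPLIES x6)) XOR x6) over 6 vars (64 rows)
Evaluate each row (x1, x2, x3, x4, x5, x6 as bits, MSB first):
  row 0 [000000]: (((0 XOR 0) AND (0 IMPLIES 0)) XOR 0) -> 0
  row 1 [000001]: (((0 XOR 0) AND (0 IMPLIES 1)) XOR 1) -> 1
  row 2 [000010]: (((0 XOR 0) AND (0 IMPLIES 0)) XOR 0) -> 0
  row 3 [000011]: (((0 XOR 0) AND (0 IMPLIES 1)) XOR 1) -> 1
  row 4 [000100]: (((0 XOR 0) AND (0 IMPLIES 0)) XOR 0) -> 0
  (every remaining row is evaluated the same way; all 64 results are listed next)
Full result column, 8 rows per line (x1,x2,x3 fixed per line; x4,x5,x6 runs 000..111 left to right):
  rows 0-7 [x1,x2,x3=000]: 01010101  (ones: 4)
  rows 8-15 [x1,x2,x3=001]: 10101010  (ones: 4)
  rows 16-23 [x1,x2,x3=010]: 00000000  (ones: 0)
  rows 24-31 [x1,x2,x3=011]: 01010101  (ones: 4)
  rows 32-39 [x1,x2,x3=100]: 01010101  (ones: 4)
  rows 40-47 [x1,x2,x3=101]: 10101010  (ones: 4)
  rows 48-55 [x1,x2,x3=110]: 00000000  (ones: 0)
  rows 56-63 [x1,x2,x3=111]: 01010101  (ones: 4)
Count of 1-rows = 4+4+0+4+4+4+0+4 = 24

24


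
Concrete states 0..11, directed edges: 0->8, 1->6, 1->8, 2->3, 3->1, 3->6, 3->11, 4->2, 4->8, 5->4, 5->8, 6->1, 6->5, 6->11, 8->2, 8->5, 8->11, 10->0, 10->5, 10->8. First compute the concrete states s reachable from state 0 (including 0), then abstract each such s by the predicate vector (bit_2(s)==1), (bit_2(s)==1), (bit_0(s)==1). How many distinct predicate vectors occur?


BFS from 0:
Concrete reachable: {0, 1, 2, 3, 4, 5, 6, 8, 11}
Abstract via predicates (bit_2(s)==1), (bit_2(s)==1), (bit_0(s)==1):
  (0,0,0) <- {0, 2, 8}
  (0,0,1) <- {1, 3, 11}
  (1,1,0) <- {4, 6}
  (1,1,1) <- {5}
Distinct abstract states = 4

4


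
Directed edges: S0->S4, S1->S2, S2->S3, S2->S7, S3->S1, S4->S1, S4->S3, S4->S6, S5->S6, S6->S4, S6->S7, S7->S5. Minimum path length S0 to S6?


BFS layer-by-layer from S0:
  dist 0: {S0}
  dist 1: {S4}
  dist 2: {S1, S3, S6}
  -> S6 reached at distance 2
Shortest path length = 2

2


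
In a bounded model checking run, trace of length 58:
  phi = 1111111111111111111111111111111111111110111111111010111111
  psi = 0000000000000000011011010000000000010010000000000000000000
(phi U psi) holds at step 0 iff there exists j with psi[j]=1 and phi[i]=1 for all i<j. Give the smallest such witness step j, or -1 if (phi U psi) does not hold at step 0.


(phi U psi) at 0: need smallest j with psi[j]=1 and phi[i]=1 for all i in [0,j).
Scan from step 0:
  step 0: phi=1, psi=0 -> continue
  step 1: phi=1, psi=0 -> continue
  step 2: phi=1, psi=0 -> continue
  step 3: phi=1, psi=0 -> continue
  step 17: psi=1 and phi held for [0,17) -> witness found
Witness step = 17

17


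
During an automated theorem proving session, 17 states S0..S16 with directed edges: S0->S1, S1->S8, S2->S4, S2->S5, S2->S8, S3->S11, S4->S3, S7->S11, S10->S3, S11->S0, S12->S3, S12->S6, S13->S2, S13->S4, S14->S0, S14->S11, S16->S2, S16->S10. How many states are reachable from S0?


BFS from S0:
  layer 0: {S0}
  layer 1: {S1}
  layer 2: {S8}
Reachable set: {S0, S1, S8}
Count = 3

3


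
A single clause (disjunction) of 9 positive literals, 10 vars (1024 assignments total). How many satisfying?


Step 1: Total=2^10=1024
Step 2: Unsat when all 9 false: 2^1=2
Step 3: Sat=1024-2=1022

1022


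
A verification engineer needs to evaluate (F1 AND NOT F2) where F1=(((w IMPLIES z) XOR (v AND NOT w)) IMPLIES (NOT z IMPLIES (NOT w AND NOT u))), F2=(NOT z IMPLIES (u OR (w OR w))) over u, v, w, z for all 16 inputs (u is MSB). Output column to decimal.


F1 = (((w IMPLIES z) XOR (v AND NOT w)) IMPLIES (NOT z IMPLIES (NOT w AND NOT u)))
F2 = (NOT z IMPLIES (u OR (w OR w)))
Counterexample to F1=>F2 is where F1=1 and F2=0.
Evaluate each row (bits = u,v,w,z, MSB first):
  row 0 [0000]: F1=1 F2=0 -> F1&~F2 -> 1
  row 1 [0001]: F1=1 F2=1 -> F1&~F2 -> 0
  row 2 [0010]: F1=1 F2=1 -> F1&~F2 -> 0
  row 3 [0011]: F1=1 F2=1 -> F1&~F2 -> 0
  row 4 [0100]: F1=1 F2=0 -> F1&~F2 -> 1
  row 5 [0101]: F1=1 F2=1 -> F1&~F2 -> 0
  row 6 [0110]: F1=1 F2=1 -> F1&~F2 -> 0
  row 7 [0111]: F1=1 F2=1 -> F1&~F2 -> 0
  row 8 [1000]: F1=0 F2=1 -> F1&~F2 -> 0
  row 9 [1001]: F1=1 F2=1 -> F1&~F2 -> 0
  row 10 [1010]: F1=1 F2=1 -> F1&~F2 -> 0
  row 11 [1011]: F1=1 F2=1 -> F1&~F2 -> 0
  row 12 [1100]: F1=1 F2=1 -> F1&~F2 -> 0
  row 13 [1101]: F1=1 F2=1 -> F1&~F2 -> 0
  row 14 [1110]: F1=1 F2=1 -> F1&~F2 -> 0
  row 15 [1111]: F1=1 F2=1 -> F1&~F2 -> 0
Full result column, 4 rows per line (u,v fixed per line; w,z runs 00..11 left to right):
  rows 0-3 [u,v=00]: 1000  = hex 8
  rows 4-7 [u,v=01]: 1000  = hex 8
  rows 8-11 [u,v=10]: 0000  = hex 0
  rows 12-15 [u,v=11]: 0000  = hex 0
Counterexample vector (row 0 .. row 15) = 1000100000000000
Output column grouped in 4s = 1000 1000 0000 0000 = 0x8800
Convert to decimal digit by digit (value = value*16 + digit):
  8 -> 8
  8*16 + 8 = 136
  136*16 + 0 = 2176
  2176*16 + 0 = 34816
Decimal = 34816

34816


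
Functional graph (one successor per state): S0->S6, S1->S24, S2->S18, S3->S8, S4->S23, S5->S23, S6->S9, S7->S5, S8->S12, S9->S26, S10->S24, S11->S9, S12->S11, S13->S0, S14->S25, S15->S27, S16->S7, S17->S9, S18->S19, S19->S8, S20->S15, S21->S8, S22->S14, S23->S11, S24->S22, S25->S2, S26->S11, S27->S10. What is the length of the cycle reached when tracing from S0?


Trace from S0 until a state repeats:
  S0 -> S6 -> S9 -> S26 -> S11 -> S9
S9 first seen at step 2, revisited at step 5.
Cycle length = 5 - 2 = 3

3


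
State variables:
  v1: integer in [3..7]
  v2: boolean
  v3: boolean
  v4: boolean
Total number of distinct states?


State space = product of domain sizes of all variables.
Domain sizes:
  v1 (integer in [3..7]): 5
  v2 (boolean): 2
  v3 (boolean): 2
  v4 (boolean): 2
Product = 5 * 2 * 2 * 2 = 40

40


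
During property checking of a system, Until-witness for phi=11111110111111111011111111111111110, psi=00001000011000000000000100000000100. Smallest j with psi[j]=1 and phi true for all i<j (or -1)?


(phi U psi) at 0: need smallest j with psi[j]=1 and phi[i]=1 for all i in [0,j).
Scan from step 0:
  step 0: phi=1, psi=0 -> continue
  step 1: phi=1, psi=0 -> continue
  step 2: phi=1, psi=0 -> continue
  step 3: phi=1, psi=0 -> continue
  step 4: psi=1 and phi held for [0,4) -> witness found
Witness step = 4

4


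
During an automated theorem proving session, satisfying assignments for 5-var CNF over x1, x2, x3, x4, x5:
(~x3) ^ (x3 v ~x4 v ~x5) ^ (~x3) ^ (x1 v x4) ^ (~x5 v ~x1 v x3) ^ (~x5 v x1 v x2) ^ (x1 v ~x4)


CNF with 7 clauses over 5 vars (32 assignments).
An assignment satisfies CNF iff every clause has >=1 true literal.
Check each row (bits = x1,x2,x3,x4,x5; clause T/F shown):
  row 0 [00000]: clauses=TTTFTTT -> 0
  row 1 [00001]: clauses=TTTFTFT -> 0
  row 2 [00010]: clauses=TTTTTTF -> 0
  row 3 [00011]: clauses=TFTTTFF -> 0
  row 4 [00100]: clauses=FTFFTTT -> 0
  row 5 [00101]: clauses=FTFFTFT -> 0
  row 6 [00110]: clauses=FTFTTTF -> 0
  row 7 [00111]: clauses=FTFTTFF -> 0
  row 8 [01000]: clauses=TTTFTTT -> 0
  row 9 [01001]: clauses=TTTFTTT -> 0
  row 10 [01010]: clauses=TTTTTTF -> 0
  row 11 [01011]: clauses=TFTTTTF -> 0
  row 12 [01100]: clauses=FTFFTTT -> 0
  row 13 [01101]: clauses=FTFFTTT -> 0
  row 14 [01110]: clauses=FTFTTTF -> 0
  row 15 [01111]: clauses=FTFTTTF -> 0
  row 16 [10000]: clauses=TTTTTTT -> 1
  row 17 [10001]: clauses=TTTTFTT -> 0
  row 18 [10010]: clauses=TTTTTTT -> 1
  row 19 [10011]: clauses=TFTTFTT -> 0
  row 20 [10100]: clauses=FTFTTTT -> 0
  row 21 [10101]: clauses=FTFTTTT -> 0
  row 22 [10110]: clauses=FTFTTTT -> 0
  row 23 [10111]: clauses=FTFTTTT -> 0
  row 24 [11000]: clauses=TTTTTTT -> 1
  row 25 [11001]: clauses=TTTTFTT -> 0
  row 26 [11010]: clauses=TTTTTTT -> 1
  row 27 [11011]: clauses=TFTTFTT -> 0
  row 28 [11100]: clauses=FTFTTTT -> 0
  row 29 [11101]: clauses=FTFTTTT -> 0
  row 30 [11110]: clauses=FTFTTTT -> 0
  row 31 [11111]: clauses=FTFTTTT -> 0
Full result column, 8 rows per line (x1,x2 fixed per line; x3,x4,x5 runs 000..111 left to right):
  rows 0-7 [x1,x2=00]: 00000000  (ones: 0)
  rows 8-15 [x1,x2=01]: 00000000  (ones: 0)
  rows 16-23 [x1,x2=10]: 10100000  (ones: 2)
  rows 24-31 [x1,x2=11]: 10100000  (ones: 2)
Satisfying assignments = 0+0+2+2 = 4

4


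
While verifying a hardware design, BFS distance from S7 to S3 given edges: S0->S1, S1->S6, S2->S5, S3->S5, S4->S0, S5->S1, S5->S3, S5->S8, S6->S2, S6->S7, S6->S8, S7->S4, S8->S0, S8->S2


BFS layer-by-layer from S7:
  dist 0: {S7}
  dist 1: {S4}
  dist 2: {S0}
  dist 3: {S1}
  dist 4: {S6}
  dist 5: {S2, S8}
  dist 6: {S5}
  dist 7: {S3}
  -> S3 reached at distance 7
Shortest path length = 7

7


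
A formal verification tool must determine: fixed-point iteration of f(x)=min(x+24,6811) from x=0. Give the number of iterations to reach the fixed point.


Step 1: x=0, cap=6811, increment=24
Step 2: x grows by 24 each step until capped at 6811; fixed point is x=6811
Step 3: iterations = ceil(6811/24) = 284

284


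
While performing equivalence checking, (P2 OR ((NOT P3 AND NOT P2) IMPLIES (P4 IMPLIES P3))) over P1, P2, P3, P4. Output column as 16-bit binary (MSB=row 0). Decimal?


Formula: (P2 OR ((NOT P3 AND NOT P2) IMPLIES (P4 IMPLIES P3))) over P1, P2, P3, P4 (16 rows)
Evaluate each row (bits = P1,P2,P3,P4, MSB first):
  row 0 [0000]: (0 OR ((NOT 0 AND NOT 0) IMPLIES (0 IMPLIES 0))) -> 1
  row 1 [0001]: (0 OR ((NOT 0 AND NOT 0) IMPLIES (1 IMPLIES 0))) -> 0
  row 2 [0010]: (0 OR ((NOT 1 AND NOT 0) IMPLIES (0 IMPLIES 1))) -> 1
  row 3 [0011]: (0 OR ((NOT 1 AND NOT 0) IMPLIES (1 IMPLIES 1))) -> 1
  row 4 [0100]: (1 OR ((NOT 0 AND NOT 1) IMPLIES (0 IMPLIES 0))) -> 1
  row 5 [0101]: (1 OR ((NOT 0 AND NOT 1) IMPLIES (1 IMPLIES 0))) -> 1
  row 6 [0110]: (1 OR ((NOT 1 AND NOT 1) IMPLIES (0 IMPLIES 1))) -> 1
  row 7 [0111]: (1 OR ((NOT 1 AND NOT 1) IMPLIES (1 IMPLIES 1))) -> 1
  row 8 [1000]: (0 OR ((NOT 0 AND NOT 0) IMPLIES (0 IMPLIES 0))) -> 1
  row 9 [1001]: (0 OR ((NOT 0 AND NOT 0) IMPLIES (1 IMPLIES 0))) -> 0
  row 10 [1010]: (0 OR ((NOT 1 AND NOT 0) IMPLIES (0 IMPLIES 1))) -> 1
  row 11 [1011]: (0 OR ((NOT 1 AND NOT 0) IMPLIES (1 IMPLIES 1))) -> 1
  row 12 [1100]: (1 OR ((NOT 0 AND NOT 1) IMPLIES (0 IMPLIES 0))) -> 1
  row 13 [1101]: (1 OR ((NOT 0 AND NOT 1) IMPLIES (1 IMPLIES 0))) -> 1
  row 14 [1110]: (1 OR ((NOT 1 AND NOT 1) IMPLIES (0 IMPLIES 1))) -> 1
  row 15 [1111]: (1 OR ((NOT 1 AND NOT 1) IMPLIES (1 IMPLIES 1))) -> 1
Full result column, 4 rows per line (P1,P2 fixed per line; P3,P4 runs 00..11 left to right):
  rows 0-3 [P1,P2=00]: 1011  = hex B
  rows 4-7 [P1,P2=01]: 1111  = hex F
  rows 8-11 [P1,P2=10]: 1011  = hex B
  rows 12-15 [P1,P2=11]: 1111  = hex F
Output column (row 0 .. row 15) = 1011111110111111
Output column grouped in 4s = 1011 1111 1011 1111 = 0xBFBF
Convert to decimal digit by digit (value = value*16 + digit):
  B -> 11
  11*16 + 15 (F) = 191
  191*16 + 11 (B) = 3067
  3067*16 + 15 (F) = 49087
Decimal = 49087

49087


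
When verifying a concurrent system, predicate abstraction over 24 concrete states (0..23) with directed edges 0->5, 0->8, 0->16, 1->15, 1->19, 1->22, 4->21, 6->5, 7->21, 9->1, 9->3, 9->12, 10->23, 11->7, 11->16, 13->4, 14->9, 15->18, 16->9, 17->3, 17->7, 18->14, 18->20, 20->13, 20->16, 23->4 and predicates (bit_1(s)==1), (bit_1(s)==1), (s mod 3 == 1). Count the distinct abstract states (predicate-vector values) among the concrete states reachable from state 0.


BFS from 0:
Concrete reachable: {0, 1, 3, 4, 5, 8, 9, 12, 13, 14, 15, 16, 18, 19, 20, 21, 22}
Abstract via predicates (bit_1(s)==1), (bit_1(s)==1), (s mod 3 == 1):
  (0,0,0) <- {0, 5, 8, 9, 12, 20, 21}
  (0,0,1) <- {1, 4, 13, 16}
  (1,1,0) <- {3, 14, 15, 18}
  (1,1,1) <- {19, 22}
Distinct abstract states = 4

4


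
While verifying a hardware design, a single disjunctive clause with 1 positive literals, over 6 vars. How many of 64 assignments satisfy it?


Step 1: Total=2^6=64
Step 2: Unsat when all 1 false: 2^5=32
Step 3: Sat=64-32=32

32


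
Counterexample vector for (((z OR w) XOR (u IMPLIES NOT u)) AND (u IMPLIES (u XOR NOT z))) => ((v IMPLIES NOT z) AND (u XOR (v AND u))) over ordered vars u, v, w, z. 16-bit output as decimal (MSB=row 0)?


F1 = (((z OR w) XOR (u IMPLIES NOT u)) AND (u IMPLIES (u XOR NOT z)))
F2 = ((v IMPLIES NOT z) AND (u XOR (v AND u)))
Counterexample to F1=>F2 is where F1=1 and F2=0.
Evaluate each row (bits = u,v,w,z, MSB first):
  row 0 [0000]: F1=1 F2=0 -> F1&~F2 -> 1
  row 1 [0001]: F1=0 F2=0 -> F1&~F2 -> 0
  row 2 [0010]: F1=0 F2=0 -> F1&~F2 -> 0
  row 3 [0011]: F1=0 F2=0 -> F1&~F2 -> 0
  row 4 [0100]: F1=1 F2=0 -> F1&~F2 -> 1
  row 5 [0101]: F1=0 F2=0 -> F1&~F2 -> 0
  row 6 [0110]: F1=0 F2=0 -> F1&~F2 -> 0
  row 7 [0111]: F1=0 F2=0 -> F1&~F2 -> 0
  row 8 [1000]: F1=0 F2=1 -> F1&~F2 -> 0
  row 9 [1001]: F1=1 F2=1 -> F1&~F2 -> 0
  row 10 [1010]: F1=0 F2=1 -> F1&~F2 -> 0
  row 11 [1011]: F1=1 F2=1 -> F1&~F2 -> 0
  row 12 [1100]: F1=0 F2=0 -> F1&~F2 -> 0
  row 13 [1101]: F1=1 F2=0 -> F1&~F2 -> 1
  row 14 [1110]: F1=0 F2=0 -> F1&~F2 -> 0
  row 15 [1111]: F1=1 F2=0 -> F1&~F2 -> 1
Full result column, 4 rows per line (u,v fixed per line; w,z runs 00..11 left to right):
  rows 0-3 [u,v=00]: 1000  = hex 8
  rows 4-7 [u,v=01]: 1000  = hex 8
  rows 8-11 [u,v=10]: 0000  = hex 0
  rows 12-15 [u,v=11]: 0101  = hex 5
Counterexample vector (row 0 .. row 15) = 1000100000000101
Output column grouped in 4s = 1000 1000 0000 0101 = 0x8805
Convert to decimal digit by digit (value = value*16 + digit):
  8 -> 8
  8*16 + 8 = 136
  136*16 + 0 = 2176
  2176*16 + 5 = 34821
Decimal = 34821

34821
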